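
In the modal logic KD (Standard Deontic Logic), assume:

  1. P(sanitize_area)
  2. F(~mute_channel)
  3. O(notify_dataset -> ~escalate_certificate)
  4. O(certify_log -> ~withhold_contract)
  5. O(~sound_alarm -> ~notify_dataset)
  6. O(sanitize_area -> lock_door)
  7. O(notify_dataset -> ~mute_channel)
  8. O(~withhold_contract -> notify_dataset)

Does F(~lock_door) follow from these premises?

No

Premise 6 is O(sanitize_area -> lock_door), but O(sanitize_area) is not derivable from the premises (the permission P(sanitize_area) asserts only ~O(~sanitize_area), not O(sanitize_area)), so it does not yield O(lock_door).
No other premise forces O(lock_door). An ideal world satisfying every premise can still have ~lock_door true, so F(~lock_door) is not derivable.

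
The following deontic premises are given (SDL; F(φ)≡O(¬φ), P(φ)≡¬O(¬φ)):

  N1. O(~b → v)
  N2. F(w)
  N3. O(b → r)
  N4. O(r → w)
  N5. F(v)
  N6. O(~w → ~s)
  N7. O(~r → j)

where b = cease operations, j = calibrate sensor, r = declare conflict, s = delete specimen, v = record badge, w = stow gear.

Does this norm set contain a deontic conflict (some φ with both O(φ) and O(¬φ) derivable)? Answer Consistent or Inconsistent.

Premise 5, F(v), is equivalent to O(~v).
Premise 1, O(~b → v), contraposes to O(~v → b); with O(~v) we get O(b).
From O(b) and premise 3, O(b → r), we obtain O(r).
With premise 4, O(r → w), the K-axiom yields O(w).
Yet premise 2 is F(w), i.e. O(~w).
We now have both O(w) and O(~w) — w is simultaneously obligatory and forbidden, violating the D-axiom.

Inconsistent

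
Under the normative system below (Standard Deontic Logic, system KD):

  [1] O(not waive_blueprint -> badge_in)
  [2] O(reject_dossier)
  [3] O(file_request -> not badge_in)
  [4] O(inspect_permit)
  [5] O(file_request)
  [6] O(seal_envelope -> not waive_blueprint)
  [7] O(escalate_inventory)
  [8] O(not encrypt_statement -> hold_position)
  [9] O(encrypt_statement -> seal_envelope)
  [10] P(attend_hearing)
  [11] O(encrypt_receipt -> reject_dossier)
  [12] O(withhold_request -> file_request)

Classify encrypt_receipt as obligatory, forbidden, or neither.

Neither

Premise 11 is O(encrypt_receipt -> reject_dossier); even if O(reject_dossier) held, inferring O(encrypt_receipt) would be affirming the consequent — invalid.
No premise or chain of K-axiom applications forces O(encrypt_receipt), and none forces O(not encrypt_receipt). So encrypt_receipt is neither obligatory nor forbidden under these norms.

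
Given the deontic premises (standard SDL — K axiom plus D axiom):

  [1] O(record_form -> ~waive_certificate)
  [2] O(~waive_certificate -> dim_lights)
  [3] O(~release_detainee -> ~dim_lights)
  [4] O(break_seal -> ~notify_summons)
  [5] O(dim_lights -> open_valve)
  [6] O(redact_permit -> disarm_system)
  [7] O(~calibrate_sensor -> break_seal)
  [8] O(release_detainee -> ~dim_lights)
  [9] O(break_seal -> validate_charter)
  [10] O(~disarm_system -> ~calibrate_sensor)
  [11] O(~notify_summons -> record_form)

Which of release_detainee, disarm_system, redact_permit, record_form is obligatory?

By case analysis on release_detainee: premise 8 gives O(release_detainee -> ~dim_lights) and premise 3 gives O(~release_detainee -> ~dim_lights), so O(~dim_lights) either way.
Premise 2, O(~waive_certificate -> dim_lights), contraposes to O(~dim_lights -> waive_certificate); with O(~dim_lights) we get O(waive_certificate).
The contrapositive of premise 1 (O(record_form -> ~waive_certificate)) is O(waive_certificate -> ~record_form), and O(waive_certificate) is already established, so O(~record_form).
The contrapositive of premise 11 (O(~notify_summons -> record_form)) is O(~record_form -> notify_summons), and O(~record_form) is already established, so O(notify_summons).
Premise 4 is O(break_seal -> ~notify_summons); contrapositively O(notify_summons -> ~break_seal). Since O(notify_summons) holds, K gives O(~break_seal).
The contrapositive of premise 7 (O(~calibrate_sensor -> break_seal)) is O(~break_seal -> calibrate_sensor), and O(~break_seal) is already established, so O(calibrate_sensor).
Premise 10 is O(~disarm_system -> ~calibrate_sensor); contrapositively O(calibrate_sensor -> disarm_system). Since O(calibrate_sensor) holds, K gives O(disarm_system).
So O(disarm_system) holds — disarm_system is obligatory. None of the other listed options is made obligatory by any chain of premises.

disarm_system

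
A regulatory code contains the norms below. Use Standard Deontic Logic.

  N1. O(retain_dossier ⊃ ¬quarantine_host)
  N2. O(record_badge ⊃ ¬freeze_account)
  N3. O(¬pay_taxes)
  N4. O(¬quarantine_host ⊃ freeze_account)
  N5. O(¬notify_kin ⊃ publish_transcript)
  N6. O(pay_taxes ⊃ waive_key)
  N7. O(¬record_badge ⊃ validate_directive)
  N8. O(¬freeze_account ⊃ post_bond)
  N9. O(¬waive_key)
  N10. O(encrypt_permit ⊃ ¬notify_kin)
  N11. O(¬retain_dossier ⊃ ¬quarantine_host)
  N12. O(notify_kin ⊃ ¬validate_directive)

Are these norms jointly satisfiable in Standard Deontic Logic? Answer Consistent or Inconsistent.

Premise 6 is O(pay_taxes ⊃ waive_key), but O(pay_taxes) is not derivable from the premises, so it does not yield O(waive_key).
So O(waive_key) is not derivable, and the apparent clash with O(¬waive_key) does not arise.
A world satisfying every obligation exists (e.g. encrypt_permit=false, freeze_account=true, notify_kin=false, pay_taxes=false, post_bond=false, publish_transcript=true, quarantine_host=false, record_badge=false, retain_dossier=false, validate_directive=true, waive_key=false); no atom is both obligatory and forbidden, so the set is consistent.

Consistent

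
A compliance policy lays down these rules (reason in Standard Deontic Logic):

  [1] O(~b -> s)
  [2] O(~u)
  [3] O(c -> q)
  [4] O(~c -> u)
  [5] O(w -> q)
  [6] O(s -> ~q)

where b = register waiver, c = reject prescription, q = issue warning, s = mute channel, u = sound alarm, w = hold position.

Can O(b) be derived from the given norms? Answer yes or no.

Yes

From premise 2 we have O(~u).
The contrapositive of premise 4 (O(~c -> u)) is O(~u -> c), and O(~u) is already established, so O(c).
Premise 3 is O(c -> q); since O(c), deontic closure gives O(q).
Premise 6 is O(s -> ~q); contrapositively O(q -> ~s). Since O(q) holds, K gives O(~s).
Premise 1, O(~b -> s), contraposes to O(~s -> b); with O(~s) we get O(b).
Premise 5 does not contribute to this derivation.
So O(b) follows.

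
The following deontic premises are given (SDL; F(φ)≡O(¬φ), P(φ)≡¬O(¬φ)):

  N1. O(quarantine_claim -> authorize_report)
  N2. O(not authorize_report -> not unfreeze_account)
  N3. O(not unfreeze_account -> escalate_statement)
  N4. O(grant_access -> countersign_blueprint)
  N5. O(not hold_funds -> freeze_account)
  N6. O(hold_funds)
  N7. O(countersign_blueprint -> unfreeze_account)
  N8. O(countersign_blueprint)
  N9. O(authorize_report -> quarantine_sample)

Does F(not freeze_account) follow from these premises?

Premise 5 is O(not hold_funds -> freeze_account), but O(not hold_funds) is not derivable from the premises, so it does not yield O(freeze_account).
No other premise forces O(freeze_account). An ideal world satisfying every premise can still have not freeze_account true, so F(not freeze_account) is not derivable.

No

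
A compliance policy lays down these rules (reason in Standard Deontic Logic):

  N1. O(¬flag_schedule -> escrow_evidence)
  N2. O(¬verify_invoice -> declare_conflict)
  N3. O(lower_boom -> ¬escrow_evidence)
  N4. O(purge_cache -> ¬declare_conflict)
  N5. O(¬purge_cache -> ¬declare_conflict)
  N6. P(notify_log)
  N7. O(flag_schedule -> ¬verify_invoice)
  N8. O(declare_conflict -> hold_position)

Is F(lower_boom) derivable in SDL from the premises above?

Premises 4 and 5 cover both cases: O(purge_cache -> ¬declare_conflict) and O(¬purge_cache -> ¬declare_conflict). Since purge_cache ∨ ¬purge_cache is a tautology, O(¬declare_conflict) follows.
The contrapositive of premise 2 (O(¬verify_invoice -> declare_conflict)) is O(¬declare_conflict -> verify_invoice), and O(¬declare_conflict) is already established, so O(verify_invoice).
Premise 7, O(flag_schedule -> ¬verify_invoice), contraposes to O(verify_invoice -> ¬flag_schedule); with O(verify_invoice) we get O(¬flag_schedule).
With premise 1, O(¬flag_schedule -> escrow_evidence), the K-axiom yields O(escrow_evidence).
Premise 3 is O(lower_boom -> ¬escrow_evidence); contrapositively O(escrow_evidence -> ¬lower_boom). Since O(escrow_evidence) holds, K gives O(¬lower_boom).
Premises 6, 8 do not contribute to this derivation.
So O(¬lower_boom) holds, i.e. F(lower_boom). The claim follows.

Yes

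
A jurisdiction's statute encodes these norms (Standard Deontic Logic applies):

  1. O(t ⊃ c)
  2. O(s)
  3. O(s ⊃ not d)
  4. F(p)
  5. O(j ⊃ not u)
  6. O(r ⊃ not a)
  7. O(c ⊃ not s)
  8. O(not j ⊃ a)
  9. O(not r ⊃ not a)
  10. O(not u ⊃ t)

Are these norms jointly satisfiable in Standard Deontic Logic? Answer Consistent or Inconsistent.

Inconsistent

Premises 6 and 9 cover both cases: O(r ⊃ not a) and O(not r ⊃ not a). Since r ∨ not r is a tautology, O(not a) follows.
Premise 8 is O(not j ⊃ a); contrapositively O(not a ⊃ j). Since O(not a) holds, K gives O(j).
With premise 5, O(j ⊃ not u), the K-axiom yields O(not u).
Applying K to premise 10 (O(not u ⊃ t)) and O(not u) yields O(t).
Applying K to premise 1 (O(t ⊃ c)) and O(t) yields O(c).
With premise 7, O(c ⊃ not s), the K-axiom yields O(not s).
But premise 2 directly asserts O(s).
We now have both O(not s) and O(s) — s is simultaneously obligatory and forbidden, violating the D-axiom.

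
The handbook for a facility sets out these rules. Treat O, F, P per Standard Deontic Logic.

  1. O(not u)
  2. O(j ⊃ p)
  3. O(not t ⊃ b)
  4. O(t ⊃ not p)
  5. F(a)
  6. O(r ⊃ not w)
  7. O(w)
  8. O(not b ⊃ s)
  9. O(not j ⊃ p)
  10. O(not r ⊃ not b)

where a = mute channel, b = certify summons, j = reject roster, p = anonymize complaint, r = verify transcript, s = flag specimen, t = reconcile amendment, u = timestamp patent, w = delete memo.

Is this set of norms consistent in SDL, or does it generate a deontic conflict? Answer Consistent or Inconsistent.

Premises 9 and 2 cover both cases: O(not j ⊃ p) and O(j ⊃ p). Since not j ∨ j is a tautology, O(p) follows.
Premise 4 is O(t ⊃ not p); contrapositively O(p ⊃ not t). Since O(p) holds, K gives O(not t).
Premise 3 is O(not t ⊃ b); since O(not t), deontic closure gives O(b).
Premise 10 is O(not r ⊃ not b); contrapositively O(b ⊃ r). Since O(b) holds, K gives O(r).
With premise 6, O(r ⊃ not w), the K-axiom yields O(not w).
Yet premise 7 states O(w).
We now have both O(not w) and O(w) — w is simultaneously obligatory and forbidden, violating the D-axiom.

Inconsistent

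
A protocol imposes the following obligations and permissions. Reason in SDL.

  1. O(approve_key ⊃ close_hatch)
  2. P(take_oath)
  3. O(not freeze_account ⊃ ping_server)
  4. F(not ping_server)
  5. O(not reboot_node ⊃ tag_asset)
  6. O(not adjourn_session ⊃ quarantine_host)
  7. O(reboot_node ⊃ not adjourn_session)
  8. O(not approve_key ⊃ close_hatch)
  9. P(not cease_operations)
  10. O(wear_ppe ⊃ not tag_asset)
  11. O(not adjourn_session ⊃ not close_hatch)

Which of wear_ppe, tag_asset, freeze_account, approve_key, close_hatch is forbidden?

wear_ppe

Premises 1 and 8 cover both cases: O(approve_key ⊃ close_hatch) and O(not approve_key ⊃ close_hatch). Since approve_key ∨ not approve_key is a tautology, O(close_hatch) follows.
Premise 11, O(not adjourn_session ⊃ not close_hatch), contraposes to O(close_hatch ⊃ adjourn_session); with O(close_hatch) we get O(adjourn_session).
Premise 7, O(reboot_node ⊃ not adjourn_session), contraposes to O(adjourn_session ⊃ not reboot_node); with O(adjourn_session) we get O(not reboot_node).
From O(not reboot_node) and premise 5, O(not reboot_node ⊃ tag_asset), we obtain O(tag_asset).
Premise 10 is O(wear_ppe ⊃ not tag_asset); contrapositively O(tag_asset ⊃ not wear_ppe). Since O(tag_asset) holds, K gives O(not wear_ppe).
So O(not wear_ppe) holds, i.e. wear_ppe is forbidden. None of the other listed options is forbidden under the premises.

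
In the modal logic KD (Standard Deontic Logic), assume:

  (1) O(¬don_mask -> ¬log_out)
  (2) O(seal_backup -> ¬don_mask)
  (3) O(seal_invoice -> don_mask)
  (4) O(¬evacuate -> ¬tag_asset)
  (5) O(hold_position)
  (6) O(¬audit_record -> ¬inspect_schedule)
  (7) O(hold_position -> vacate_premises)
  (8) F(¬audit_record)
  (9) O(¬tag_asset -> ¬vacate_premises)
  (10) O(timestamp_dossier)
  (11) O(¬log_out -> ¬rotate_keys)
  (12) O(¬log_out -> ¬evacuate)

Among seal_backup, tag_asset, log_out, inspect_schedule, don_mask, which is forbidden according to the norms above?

Premise 5 states O(hold_position) outright.
Premise 7 is O(hold_position -> vacate_premises); since O(hold_position), deontic closure gives O(vacate_premises).
The contrapositive of premise 9 (O(¬tag_asset -> ¬vacate_premises)) is O(vacate_premises -> tag_asset), and O(vacate_premises) is already established, so O(tag_asset).
The contrapositive of premise 4 (O(¬evacuate -> ¬tag_asset)) is O(tag_asset -> evacuate), and O(tag_asset) is already established, so O(evacuate).
The contrapositive of premise 12 (O(¬log_out -> ¬evacuate)) is O(evacuate -> log_out), and O(evacuate) is already established, so O(log_out).
Premise 1 is O(¬don_mask -> ¬log_out); contrapositively O(log_out -> don_mask). Since O(log_out) holds, K gives O(don_mask).
The contrapositive of premise 2 (O(seal_backup -> ¬don_mask)) is O(don_mask -> ¬seal_backup), and O(don_mask) is already established, so O(¬seal_backup).
So O(¬seal_backup) holds, i.e. seal_backup is forbidden. None of the other listed options is forbidden under the premises.

seal_backup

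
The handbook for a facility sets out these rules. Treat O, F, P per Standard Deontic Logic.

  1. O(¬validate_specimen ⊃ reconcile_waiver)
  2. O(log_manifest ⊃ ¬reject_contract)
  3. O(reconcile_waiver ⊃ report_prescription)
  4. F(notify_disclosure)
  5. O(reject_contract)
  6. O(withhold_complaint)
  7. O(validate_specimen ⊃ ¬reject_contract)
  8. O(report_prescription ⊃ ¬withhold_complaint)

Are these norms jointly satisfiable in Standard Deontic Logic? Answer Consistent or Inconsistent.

Inconsistent

Premise 6 states O(withhold_complaint) outright.
Premise 8 is O(report_prescription ⊃ ¬withhold_complaint); contrapositively O(withhold_complaint ⊃ ¬report_prescription). Since O(withhold_complaint) holds, K gives O(¬report_prescription).
Premise 3, O(reconcile_waiver ⊃ report_prescription), contraposes to O(¬report_prescription ⊃ ¬reconcile_waiver); with O(¬report_prescription) we get O(¬reconcile_waiver).
The contrapositive of premise 1 (O(¬validate_specimen ⊃ reconcile_waiver)) is O(¬reconcile_waiver ⊃ validate_specimen), and O(¬reconcile_waiver) is already established, so O(validate_specimen).
Premise 7 is O(validate_specimen ⊃ ¬reject_contract); since O(validate_specimen), deontic closure gives O(¬reject_contract).
But premise 5 directly asserts O(reject_contract).
We now have both O(¬reject_contract) and O(reject_contract) — reject_contract is simultaneously obligatory and forbidden, violating the D-axiom.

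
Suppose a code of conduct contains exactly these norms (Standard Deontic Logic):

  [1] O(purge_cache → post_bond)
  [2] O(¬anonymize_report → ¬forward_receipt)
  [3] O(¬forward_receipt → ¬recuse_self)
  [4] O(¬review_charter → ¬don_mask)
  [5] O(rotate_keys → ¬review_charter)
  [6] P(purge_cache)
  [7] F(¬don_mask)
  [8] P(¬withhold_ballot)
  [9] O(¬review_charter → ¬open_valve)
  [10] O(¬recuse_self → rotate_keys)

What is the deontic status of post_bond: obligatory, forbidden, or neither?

Premise 1 is O(purge_cache → post_bond), but O(purge_cache) is not derivable from the premises (the permission P(purge_cache) asserts only ¬O(¬purge_cache), not O(purge_cache)), so it does not yield O(post_bond).
No premise or chain of K-axiom applications forces O(post_bond), and none forces O(¬post_bond). So post_bond is neither obligatory nor forbidden under these norms.

Neither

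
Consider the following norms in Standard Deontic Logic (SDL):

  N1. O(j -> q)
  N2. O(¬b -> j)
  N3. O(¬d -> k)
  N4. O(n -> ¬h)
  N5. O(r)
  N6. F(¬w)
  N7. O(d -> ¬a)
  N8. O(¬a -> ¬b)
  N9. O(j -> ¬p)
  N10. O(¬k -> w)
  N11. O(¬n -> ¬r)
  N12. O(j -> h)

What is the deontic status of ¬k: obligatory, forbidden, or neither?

Premise 5 states O(r) outright.
Premise 11 is O(¬n -> ¬r); contrapositively O(r -> n). Since O(r) holds, K gives O(n).
With premise 4, O(n -> ¬h), the K-axiom yields O(¬h).
The contrapositive of premise 12 (O(j -> h)) is O(¬h -> ¬j), and O(¬h) is already established, so O(¬j).
Premise 2, O(¬b -> j), contraposes to O(¬j -> b); with O(¬j) we get O(b).
Premise 8, O(¬a -> ¬b), contraposes to O(b -> a); with O(b) we get O(a).
Premise 7 is O(d -> ¬a); contrapositively O(a -> ¬d). Since O(a) holds, K gives O(¬d).
Applying K to premise 3 (O(¬d -> k)) and O(¬d) yields O(k).
Premises 1, 6, 9, 10 do not contribute to this derivation.
Thus O(k), which is F(¬k): ¬k is forbidden.

Forbidden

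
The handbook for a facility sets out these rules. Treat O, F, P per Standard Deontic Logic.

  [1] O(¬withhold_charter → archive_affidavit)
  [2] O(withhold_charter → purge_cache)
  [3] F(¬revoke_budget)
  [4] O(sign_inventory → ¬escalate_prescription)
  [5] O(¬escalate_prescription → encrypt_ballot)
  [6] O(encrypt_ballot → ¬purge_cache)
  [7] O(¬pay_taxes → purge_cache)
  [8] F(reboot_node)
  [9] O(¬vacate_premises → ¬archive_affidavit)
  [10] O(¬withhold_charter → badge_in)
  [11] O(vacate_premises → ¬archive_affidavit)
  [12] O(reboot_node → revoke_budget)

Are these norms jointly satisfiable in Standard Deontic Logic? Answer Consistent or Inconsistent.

Premise 12 is O(reboot_node → revoke_budget); even if O(revoke_budget) held, inferring O(reboot_node) would be affirming the consequent — invalid.
So O(reboot_node) is not derivable, and the apparent clash with O(¬reboot_node) does not arise.
A world satisfying every obligation exists (e.g. archive_affidavit=false, badge_in=false, encrypt_ballot=false, escalate_prescription=true, pay_taxes=false, purge_cache=true, reboot_node=false, revoke_budget=true, sign_inventory=false, vacate_premises=false, withhold_charter=true); no atom is both obligatory and forbidden, so the set is consistent.

Consistent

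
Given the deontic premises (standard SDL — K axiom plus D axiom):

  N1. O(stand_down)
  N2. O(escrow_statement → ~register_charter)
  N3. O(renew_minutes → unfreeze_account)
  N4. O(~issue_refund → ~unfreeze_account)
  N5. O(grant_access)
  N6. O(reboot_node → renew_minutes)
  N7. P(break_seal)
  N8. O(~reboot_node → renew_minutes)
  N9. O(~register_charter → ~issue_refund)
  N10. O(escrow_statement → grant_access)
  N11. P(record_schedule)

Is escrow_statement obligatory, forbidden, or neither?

Forbidden

By case analysis on ~reboot_node: premise 8 gives O(~reboot_node → renew_minutes) and premise 6 gives O(reboot_node → renew_minutes), so O(renew_minutes) either way.
Applying K to premise 3 (O(renew_minutes → unfreeze_account)) and O(renew_minutes) yields O(unfreeze_account).
The contrapositive of premise 4 (O(~issue_refund → ~unfreeze_account)) is O(unfreeze_account → issue_refund), and O(unfreeze_account) is already established, so O(issue_refund).
Premise 9, O(~register_charter → ~issue_refund), contraposes to O(issue_refund → register_charter); with O(issue_refund) we get O(register_charter).
Premise 2 is O(escrow_statement → ~register_charter); contrapositively O(register_charter → ~escrow_statement). Since O(register_charter) holds, K gives O(~escrow_statement).
Premises 1, 5, 7, 10, 11 do not contribute to this derivation.
Thus O(~escrow_statement), which is F(escrow_statement): escrow_statement is forbidden.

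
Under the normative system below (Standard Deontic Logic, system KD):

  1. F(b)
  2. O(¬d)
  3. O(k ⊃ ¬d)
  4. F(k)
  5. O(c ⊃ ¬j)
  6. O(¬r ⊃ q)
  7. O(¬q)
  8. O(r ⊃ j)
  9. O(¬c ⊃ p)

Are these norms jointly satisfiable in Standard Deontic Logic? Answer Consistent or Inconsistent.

Consistent

Premise 3 is O(k ⊃ ¬d); even if O(¬d) held, inferring O(k) would be affirming the consequent — invalid.
So O(k) is not derivable, and the apparent clash with O(¬k) does not arise.
A world satisfying every obligation exists (e.g. b=false, c=false, d=false, j=true, k=false, p=true, q=false, r=true); no atom is both obligatory and forbidden, so the set is consistent.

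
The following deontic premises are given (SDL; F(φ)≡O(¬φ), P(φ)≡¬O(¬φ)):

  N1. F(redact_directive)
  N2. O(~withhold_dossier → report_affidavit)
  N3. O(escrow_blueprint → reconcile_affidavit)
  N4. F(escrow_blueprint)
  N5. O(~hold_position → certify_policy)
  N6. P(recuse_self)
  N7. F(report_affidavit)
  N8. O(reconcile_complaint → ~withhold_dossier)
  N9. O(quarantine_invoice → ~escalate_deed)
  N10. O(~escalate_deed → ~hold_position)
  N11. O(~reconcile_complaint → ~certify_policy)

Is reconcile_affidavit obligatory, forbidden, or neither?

Neither

Premise 3 is O(escrow_blueprint → reconcile_affidavit), but O(escrow_blueprint) is not derivable from the premises, so it does not yield O(reconcile_affidavit).
No premise or chain of K-axiom applications forces O(reconcile_affidavit), and none forces O(~reconcile_affidavit). So reconcile_affidavit is neither obligatory nor forbidden under these norms.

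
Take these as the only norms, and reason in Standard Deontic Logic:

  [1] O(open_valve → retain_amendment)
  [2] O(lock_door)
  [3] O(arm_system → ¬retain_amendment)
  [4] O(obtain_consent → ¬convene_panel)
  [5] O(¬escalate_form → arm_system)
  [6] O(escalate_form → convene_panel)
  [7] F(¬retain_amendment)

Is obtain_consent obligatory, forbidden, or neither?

Premise 7 is F(¬retain_amendment), i.e. O(retain_amendment).
Premise 3, O(arm_system → ¬retain_amendment), contraposes to O(retain_amendment → ¬arm_system); with O(retain_amendment) we get O(¬arm_system).
Premise 5 is O(¬escalate_form → arm_system); contrapositively O(¬arm_system → escalate_form). Since O(¬arm_system) holds, K gives O(escalate_form).
Premise 6 is O(escalate_form → convene_panel); since O(escalate_form), deontic closure gives O(convene_panel).
Premise 4, O(obtain_consent → ¬convene_panel), contraposes to O(convene_panel → ¬obtain_consent); with O(convene_panel) we get O(¬obtain_consent).
Premises 1, 2 do not contribute to this derivation.
Thus O(¬obtain_consent), which is F(obtain_consent): obtain_consent is forbidden.

Forbidden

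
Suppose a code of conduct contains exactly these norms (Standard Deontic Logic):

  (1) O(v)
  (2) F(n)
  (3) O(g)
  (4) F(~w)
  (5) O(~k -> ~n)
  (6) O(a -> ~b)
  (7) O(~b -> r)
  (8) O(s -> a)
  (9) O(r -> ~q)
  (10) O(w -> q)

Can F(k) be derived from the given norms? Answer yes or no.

Premise 5 is O(~k -> ~n); even if O(~n) held, inferring O(~k) would be affirming the consequent — invalid.
No other premise forces O(~k). An ideal world satisfying every premise can still have k true, so F(k) is not derivable.

No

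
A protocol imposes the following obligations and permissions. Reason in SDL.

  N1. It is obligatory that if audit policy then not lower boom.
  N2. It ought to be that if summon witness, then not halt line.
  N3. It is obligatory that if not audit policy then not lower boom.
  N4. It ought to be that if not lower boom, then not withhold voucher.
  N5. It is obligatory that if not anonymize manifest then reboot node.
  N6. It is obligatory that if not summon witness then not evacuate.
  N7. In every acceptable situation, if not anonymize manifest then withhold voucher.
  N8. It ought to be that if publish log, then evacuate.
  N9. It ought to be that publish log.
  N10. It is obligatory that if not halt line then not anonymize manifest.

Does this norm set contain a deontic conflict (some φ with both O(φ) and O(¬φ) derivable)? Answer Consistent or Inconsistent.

Inconsistent

Premises 3 and 1 are O(¬audit_policy → ¬lower_boom) and O(audit_policy → ¬lower_boom); every ideal world satisfies ¬audit_policy or audit_policy, so in either case ¬lower_boom holds — hence O(¬lower_boom).
From O(¬lower_boom) and premise 4, O(¬lower_boom → ¬withhold_voucher), we obtain O(¬withhold_voucher).
The contrapositive of premise 7 (O(¬anonymize_manifest → withhold_voucher)) is O(¬withhold_voucher → anonymize_manifest), and O(¬withhold_voucher) is already established, so O(anonymize_manifest).
Premise 10, O(¬halt_line → ¬anonymize_manifest), contraposes to O(anonymize_manifest → halt_line); with O(anonymize_manifest) we get O(halt_line).
The contrapositive of premise 2 (O(summon_witness → ¬halt_line)) is O(halt_line → ¬summon_witness), and O(halt_line) is already established, so O(¬summon_witness).
Applying K to premise 6 (O(¬summon_witness → ¬evacuate)) and O(¬summon_witness) yields O(¬evacuate).
The contrapositive of premise 8 (O(publish_log → evacuate)) is O(¬evacuate → ¬publish_log), and O(¬evacuate) is already established, so O(¬publish_log).
Yet premise 9 states O(publish_log).
We now have both O(¬publish_log) and O(publish_log) — publish_log is simultaneously obligatory and forbidden, violating the D-axiom.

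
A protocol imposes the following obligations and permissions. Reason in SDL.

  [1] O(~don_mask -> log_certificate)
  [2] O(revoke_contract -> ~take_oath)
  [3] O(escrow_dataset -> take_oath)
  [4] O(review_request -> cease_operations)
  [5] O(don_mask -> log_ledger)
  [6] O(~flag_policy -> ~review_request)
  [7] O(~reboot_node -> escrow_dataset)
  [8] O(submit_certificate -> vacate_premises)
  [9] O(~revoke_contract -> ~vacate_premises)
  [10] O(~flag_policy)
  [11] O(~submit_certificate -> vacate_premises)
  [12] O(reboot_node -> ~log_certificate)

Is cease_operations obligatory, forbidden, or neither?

Neither

Premise 4 is O(review_request -> cease_operations), but O(review_request) is not derivable from the premises, so it does not yield O(cease_operations).
No premise or chain of K-axiom applications forces O(cease_operations), and none forces O(~cease_operations). So cease_operations is neither obligatory nor forbidden under these norms.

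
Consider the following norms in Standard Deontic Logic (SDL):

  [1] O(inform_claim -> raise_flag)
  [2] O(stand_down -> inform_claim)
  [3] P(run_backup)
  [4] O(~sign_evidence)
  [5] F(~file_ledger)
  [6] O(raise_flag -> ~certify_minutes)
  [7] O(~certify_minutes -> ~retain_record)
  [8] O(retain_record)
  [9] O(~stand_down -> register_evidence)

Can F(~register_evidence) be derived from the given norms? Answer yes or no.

Yes

Premise 8 states O(retain_record) outright.
Premise 7, O(~certify_minutes -> ~retain_record), contraposes to O(retain_record -> certify_minutes); with O(retain_record) we get O(certify_minutes).
Premise 6 is O(raise_flag -> ~certify_minutes); contrapositively O(certify_minutes -> ~raise_flag). Since O(certify_minutes) holds, K gives O(~raise_flag).
Premise 1 is O(inform_claim -> raise_flag); contrapositively O(~raise_flag -> ~inform_claim). Since O(~raise_flag) holds, K gives O(~inform_claim).
Premise 2, O(stand_down -> inform_claim), contraposes to O(~inform_claim -> ~stand_down); with O(~inform_claim) we get O(~stand_down).
With premise 9, O(~stand_down -> register_evidence), the K-axiom yields O(register_evidence).
Premises 3, 4, 5 do not contribute to this derivation.
So O(register_evidence) holds, i.e. F(~register_evidence). The claim follows.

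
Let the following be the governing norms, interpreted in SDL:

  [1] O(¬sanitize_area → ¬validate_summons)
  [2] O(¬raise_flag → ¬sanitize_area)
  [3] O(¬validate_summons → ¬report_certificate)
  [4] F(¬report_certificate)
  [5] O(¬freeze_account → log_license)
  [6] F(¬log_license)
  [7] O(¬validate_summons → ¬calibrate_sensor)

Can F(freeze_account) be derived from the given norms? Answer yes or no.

No

Premise 5 is O(¬freeze_account → log_license); even if O(log_license) held, inferring O(¬freeze_account) would be affirming the consequent — invalid.
No other premise forces O(¬freeze_account). An ideal world satisfying every premise can still have freeze_account true, so F(freeze_account) is not derivable.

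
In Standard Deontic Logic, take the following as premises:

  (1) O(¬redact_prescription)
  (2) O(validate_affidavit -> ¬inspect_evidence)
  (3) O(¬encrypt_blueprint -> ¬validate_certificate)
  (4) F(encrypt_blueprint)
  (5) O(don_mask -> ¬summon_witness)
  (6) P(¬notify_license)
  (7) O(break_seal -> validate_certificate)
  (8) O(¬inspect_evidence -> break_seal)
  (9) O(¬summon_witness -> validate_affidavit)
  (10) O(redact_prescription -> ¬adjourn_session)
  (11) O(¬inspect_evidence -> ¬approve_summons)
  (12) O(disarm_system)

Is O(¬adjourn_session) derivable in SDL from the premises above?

Premise 10 is O(redact_prescription -> ¬adjourn_session), but O(redact_prescription) is not derivable from the premises, so it does not yield O(¬adjourn_session).
No other premise forces O(¬adjourn_session). An ideal world satisfying every premise can still have ¬adjourn_session false, so O(¬adjourn_session) is not derivable.

No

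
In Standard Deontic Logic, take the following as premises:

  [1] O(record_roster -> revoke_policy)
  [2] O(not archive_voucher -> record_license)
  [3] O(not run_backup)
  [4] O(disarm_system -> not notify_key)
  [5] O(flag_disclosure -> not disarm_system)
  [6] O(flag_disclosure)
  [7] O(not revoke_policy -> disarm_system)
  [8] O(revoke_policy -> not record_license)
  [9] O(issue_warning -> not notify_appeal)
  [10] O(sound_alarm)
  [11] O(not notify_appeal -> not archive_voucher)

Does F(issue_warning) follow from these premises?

Yes

From premise 6 we have O(flag_disclosure).
Applying K to premise 5 (O(flag_disclosure -> not disarm_system)) and O(flag_disclosure) yields O(not disarm_system).
Premise 7, O(not revoke_policy -> disarm_system), contraposes to O(not disarm_system -> revoke_policy); with O(not disarm_system) we get O(revoke_policy).
With premise 8, O(revoke_policy -> not record_license), the K-axiom yields O(not record_license).
The contrapositive of premise 2 (O(not archive_voucher -> record_license)) is O(not record_license -> archive_voucher), and O(not record_license) is already established, so O(archive_voucher).
Premise 11 is O(not notify_appeal -> not archive_voucher); contrapositively O(archive_voucher -> notify_appeal). Since O(archive_voucher) holds, K gives O(notify_appeal).
Premise 9, O(issue_warning -> not notify_appeal), contraposes to O(notify_appeal -> not issue_warning); with O(notify_appeal) we get O(not issue_warning).
Premises 1, 3, 4, 10 do not contribute to this derivation.
So O(not issue_warning) holds, i.e. F(issue_warning). The claim follows.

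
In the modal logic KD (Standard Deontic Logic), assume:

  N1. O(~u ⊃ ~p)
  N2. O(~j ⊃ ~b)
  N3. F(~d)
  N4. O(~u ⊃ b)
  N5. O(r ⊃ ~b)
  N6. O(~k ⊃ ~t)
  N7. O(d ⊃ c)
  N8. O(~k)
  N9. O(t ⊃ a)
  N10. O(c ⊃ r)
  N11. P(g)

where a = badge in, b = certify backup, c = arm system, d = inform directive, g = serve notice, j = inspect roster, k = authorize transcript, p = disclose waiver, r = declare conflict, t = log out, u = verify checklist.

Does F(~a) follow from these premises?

No

Premise 9 is O(t ⊃ a), but O(t) is not derivable from the premises, so it does not yield O(a).
No other premise forces O(a). An ideal world satisfying every premise can still have ~a true, so F(~a) is not derivable.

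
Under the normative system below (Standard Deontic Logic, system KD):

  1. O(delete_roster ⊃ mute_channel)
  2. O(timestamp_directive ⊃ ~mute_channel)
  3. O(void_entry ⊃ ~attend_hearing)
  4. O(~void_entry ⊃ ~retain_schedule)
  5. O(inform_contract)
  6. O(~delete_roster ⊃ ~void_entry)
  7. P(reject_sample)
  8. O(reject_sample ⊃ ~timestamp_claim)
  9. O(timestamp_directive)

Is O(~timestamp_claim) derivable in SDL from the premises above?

Premise 8 is O(reject_sample ⊃ ~timestamp_claim), but O(reject_sample) is not derivable from the premises (the permission P(reject_sample) asserts only ~O(~reject_sample), not O(reject_sample)), so it does not yield O(~timestamp_claim).
No other premise forces O(~timestamp_claim). An ideal world satisfying every premise can still have ~timestamp_claim false, so O(~timestamp_claim) is not derivable.

No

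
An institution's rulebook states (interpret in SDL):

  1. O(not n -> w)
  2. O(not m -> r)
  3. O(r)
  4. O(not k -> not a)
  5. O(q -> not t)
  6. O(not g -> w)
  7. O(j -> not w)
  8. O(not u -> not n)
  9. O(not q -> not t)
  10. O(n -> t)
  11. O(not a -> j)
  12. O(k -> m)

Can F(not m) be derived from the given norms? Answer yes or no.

Yes

Premises 9 and 5 are O(not q -> not t) and O(q -> not t); every ideal world satisfies not q or q, so in either case not t holds — hence O(not t).
The contrapositive of premise 10 (O(n -> t)) is O(not t -> not n), and O(not t) is already established, so O(not n).
With premise 1, O(not n -> w), the K-axiom yields O(w).
The contrapositive of premise 7 (O(j -> not w)) is O(w -> not j), and O(w) is already established, so O(not j).
Premise 11, O(not a -> j), contraposes to O(not j -> a); with O(not j) we get O(a).
Premise 4 is O(not k -> not a); contrapositively O(a -> k). Since O(a) holds, K gives O(k).
Applying K to premise 12 (O(k -> m)) and O(k) yields O(m).
Premises 2, 3, 6, 8 do not contribute to this derivation.
So O(m) holds, i.e. F(not m). The claim follows.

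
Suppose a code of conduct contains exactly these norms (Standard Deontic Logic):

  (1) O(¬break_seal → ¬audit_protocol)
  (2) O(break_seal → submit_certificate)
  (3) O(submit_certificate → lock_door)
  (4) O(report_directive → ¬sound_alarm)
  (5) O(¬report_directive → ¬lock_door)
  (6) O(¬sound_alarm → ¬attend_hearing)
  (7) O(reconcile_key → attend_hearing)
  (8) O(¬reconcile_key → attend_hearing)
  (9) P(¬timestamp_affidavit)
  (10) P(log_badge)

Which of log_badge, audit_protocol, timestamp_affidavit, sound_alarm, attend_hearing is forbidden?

audit_protocol

Premises 7 and 8 cover both cases: O(reconcile_key → attend_hearing) and O(¬reconcile_key → attend_hearing). Since reconcile_key ∨ ¬reconcile_key is a tautology, O(attend_hearing) follows.
The contrapositive of premise 6 (O(¬sound_alarm → ¬attend_hearing)) is O(attend_hearing → sound_alarm), and O(attend_hearing) is already established, so O(sound_alarm).
Premise 4, O(report_directive → ¬sound_alarm), contraposes to O(sound_alarm → ¬report_directive); with O(sound_alarm) we get O(¬report_directive).
From O(¬report_directive) and premise 5, O(¬report_directive → ¬lock_door), we obtain O(¬lock_door).
Premise 3, O(submit_certificate → lock_door), contraposes to O(¬lock_door → ¬submit_certificate); with O(¬lock_door) we get O(¬submit_certificate).
Premise 2 is O(break_seal → submit_certificate); contrapositively O(¬submit_certificate → ¬break_seal). Since O(¬submit_certificate) holds, K gives O(¬break_seal).
Premise 1 is O(¬break_seal → ¬audit_protocol); since O(¬break_seal), deontic closure gives O(¬audit_protocol).
So O(¬audit_protocol) holds, i.e. audit_protocol is forbidden. None of the other listed options is forbidden under the premises.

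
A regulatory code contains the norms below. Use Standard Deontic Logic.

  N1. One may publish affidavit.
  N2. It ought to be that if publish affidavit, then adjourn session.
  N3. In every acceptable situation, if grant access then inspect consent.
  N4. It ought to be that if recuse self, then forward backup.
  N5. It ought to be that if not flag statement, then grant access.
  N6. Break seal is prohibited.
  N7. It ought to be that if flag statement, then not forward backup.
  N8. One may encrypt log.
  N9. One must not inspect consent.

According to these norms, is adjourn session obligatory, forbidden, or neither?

Premise 2 is O(publish_affidavit → adjourn_session), but O(publish_affidavit) is not derivable from the premises (the permission P(publish_affidavit) asserts only ¬O(¬publish_affidavit), not O(publish_affidavit)), so it does not yield O(adjourn_session).
No premise or chain of K-axiom applications forces O(adjourn_session), and none forces O(¬adjourn_session). So adjourn_session is neither obligatory nor forbidden under these norms.

Neither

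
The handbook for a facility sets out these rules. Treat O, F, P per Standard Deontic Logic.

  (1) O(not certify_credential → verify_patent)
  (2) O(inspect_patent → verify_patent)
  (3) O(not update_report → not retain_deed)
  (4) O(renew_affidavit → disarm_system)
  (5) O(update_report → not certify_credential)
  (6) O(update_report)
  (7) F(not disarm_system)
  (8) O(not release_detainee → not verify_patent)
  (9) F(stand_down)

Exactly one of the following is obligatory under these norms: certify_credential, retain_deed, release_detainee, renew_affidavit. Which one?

From premise 6 we have O(update_report).
With premise 5, O(update_report → not certify_credential), the K-axiom yields O(not certify_credential).
Applying K to premise 1 (O(not certify_credential → verify_patent)) and O(not certify_credential) yields O(verify_patent).
The contrapositive of premise 8 (O(not release_detainee → not verify_patent)) is O(verify_patent → release_detainee), and O(verify_patent) is already established, so O(release_detainee).
So O(release_detainee) holds — release_detainee is obligatory. None of the other listed options is made obligatory by any chain of premises.

release_detainee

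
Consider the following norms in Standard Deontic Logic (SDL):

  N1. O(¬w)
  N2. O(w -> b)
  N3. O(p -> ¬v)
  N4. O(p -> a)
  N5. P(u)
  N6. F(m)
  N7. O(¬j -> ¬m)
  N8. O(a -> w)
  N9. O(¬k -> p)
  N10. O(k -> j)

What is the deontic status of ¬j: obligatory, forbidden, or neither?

Premise 1 states O(¬w) outright.
Premise 8 is O(a -> w); contrapositively O(¬w -> ¬a). Since O(¬w) holds, K gives O(¬a).
Premise 4 is O(p -> a); contrapositively O(¬a -> ¬p). Since O(¬a) holds, K gives O(¬p).
Premise 9, O(¬k -> p), contraposes to O(¬p -> k); with O(¬p) we get O(k).
Premise 10 is O(k -> j); since O(k), deontic closure gives O(j).
Premises 2, 3, 5, 6, 7 do not contribute to this derivation.
Thus O(j), which is F(¬j): ¬j is forbidden.

Forbidden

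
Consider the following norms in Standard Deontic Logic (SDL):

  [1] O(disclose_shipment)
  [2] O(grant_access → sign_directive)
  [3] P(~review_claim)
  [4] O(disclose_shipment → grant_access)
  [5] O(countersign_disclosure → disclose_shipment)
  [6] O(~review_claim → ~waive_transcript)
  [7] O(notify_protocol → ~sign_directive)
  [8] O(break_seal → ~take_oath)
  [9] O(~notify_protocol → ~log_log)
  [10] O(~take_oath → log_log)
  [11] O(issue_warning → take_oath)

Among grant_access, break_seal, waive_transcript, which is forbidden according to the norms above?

break_seal

Premise 1 gives O(disclose_shipment).
From O(disclose_shipment) and premise 4, O(disclose_shipment → grant_access), we obtain O(grant_access).
From O(grant_access) and premise 2, O(grant_access → sign_directive), we obtain O(sign_directive).
Premise 7, O(notify_protocol → ~sign_directive), contraposes to O(sign_directive → ~notify_protocol); with O(sign_directive) we get O(~notify_protocol).
With premise 9, O(~notify_protocol → ~log_log), the K-axiom yields O(~log_log).
Premise 10 is O(~take_oath → log_log); contrapositively O(~log_log → take_oath). Since O(~log_log) holds, K gives O(take_oath).
The contrapositive of premise 8 (O(break_seal → ~take_oath)) is O(take_oath → ~break_seal), and O(take_oath) is already established, so O(~break_seal).
So O(~break_seal) holds, i.e. break_seal is forbidden. None of the other listed options is forbidden under the premises.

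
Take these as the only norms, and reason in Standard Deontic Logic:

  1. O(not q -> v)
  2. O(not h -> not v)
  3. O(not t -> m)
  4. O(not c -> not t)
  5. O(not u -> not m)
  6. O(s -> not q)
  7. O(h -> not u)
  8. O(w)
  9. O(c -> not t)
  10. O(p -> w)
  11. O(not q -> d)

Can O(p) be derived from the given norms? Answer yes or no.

Premise 10 is O(p -> w); even if O(w) held, inferring O(p) would be affirming the consequent — invalid.
No other premise forces O(p). An ideal world satisfying every premise can still have p false, so O(p) is not derivable.

No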